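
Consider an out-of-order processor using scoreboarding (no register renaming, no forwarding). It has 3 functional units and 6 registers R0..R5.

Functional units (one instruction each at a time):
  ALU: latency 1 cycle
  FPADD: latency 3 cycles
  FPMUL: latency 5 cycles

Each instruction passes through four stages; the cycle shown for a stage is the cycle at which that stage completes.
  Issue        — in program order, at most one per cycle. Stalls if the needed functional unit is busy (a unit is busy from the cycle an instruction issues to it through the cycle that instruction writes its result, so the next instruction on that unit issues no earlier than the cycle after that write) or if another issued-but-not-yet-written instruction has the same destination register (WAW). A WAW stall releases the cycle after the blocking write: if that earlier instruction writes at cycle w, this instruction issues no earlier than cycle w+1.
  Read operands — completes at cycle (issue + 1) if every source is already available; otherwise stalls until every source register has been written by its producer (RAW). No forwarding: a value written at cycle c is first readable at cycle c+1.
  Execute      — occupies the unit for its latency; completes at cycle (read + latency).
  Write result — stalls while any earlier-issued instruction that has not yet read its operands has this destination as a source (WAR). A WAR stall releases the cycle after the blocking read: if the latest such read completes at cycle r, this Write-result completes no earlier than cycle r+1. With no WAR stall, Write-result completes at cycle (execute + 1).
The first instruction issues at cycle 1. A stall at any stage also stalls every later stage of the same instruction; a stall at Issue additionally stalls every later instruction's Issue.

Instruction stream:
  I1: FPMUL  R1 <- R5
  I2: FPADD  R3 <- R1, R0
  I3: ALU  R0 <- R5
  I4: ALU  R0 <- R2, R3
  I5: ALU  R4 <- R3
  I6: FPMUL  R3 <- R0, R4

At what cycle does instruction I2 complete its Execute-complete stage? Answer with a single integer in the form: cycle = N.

I1 -> (1, 2, 7, 8)
I2 -> (2, 9, 12, 13)  // RAW R1: wait I1 write@8
I3 -> (3, 4, 5, 10)  // WAR R0: wait I2 read@9
I4 -> (11, 14, 15, 16)  // struct: ALU busy until I3 writes@10, RAW R3: wait I2 write@13
I5 -> (17, 18, 19, 20)  // struct: ALU busy until I4 writes@16
I6 -> (18, 21, 26, 27)  // RAW R4: wait I5 write@20

cycle = 12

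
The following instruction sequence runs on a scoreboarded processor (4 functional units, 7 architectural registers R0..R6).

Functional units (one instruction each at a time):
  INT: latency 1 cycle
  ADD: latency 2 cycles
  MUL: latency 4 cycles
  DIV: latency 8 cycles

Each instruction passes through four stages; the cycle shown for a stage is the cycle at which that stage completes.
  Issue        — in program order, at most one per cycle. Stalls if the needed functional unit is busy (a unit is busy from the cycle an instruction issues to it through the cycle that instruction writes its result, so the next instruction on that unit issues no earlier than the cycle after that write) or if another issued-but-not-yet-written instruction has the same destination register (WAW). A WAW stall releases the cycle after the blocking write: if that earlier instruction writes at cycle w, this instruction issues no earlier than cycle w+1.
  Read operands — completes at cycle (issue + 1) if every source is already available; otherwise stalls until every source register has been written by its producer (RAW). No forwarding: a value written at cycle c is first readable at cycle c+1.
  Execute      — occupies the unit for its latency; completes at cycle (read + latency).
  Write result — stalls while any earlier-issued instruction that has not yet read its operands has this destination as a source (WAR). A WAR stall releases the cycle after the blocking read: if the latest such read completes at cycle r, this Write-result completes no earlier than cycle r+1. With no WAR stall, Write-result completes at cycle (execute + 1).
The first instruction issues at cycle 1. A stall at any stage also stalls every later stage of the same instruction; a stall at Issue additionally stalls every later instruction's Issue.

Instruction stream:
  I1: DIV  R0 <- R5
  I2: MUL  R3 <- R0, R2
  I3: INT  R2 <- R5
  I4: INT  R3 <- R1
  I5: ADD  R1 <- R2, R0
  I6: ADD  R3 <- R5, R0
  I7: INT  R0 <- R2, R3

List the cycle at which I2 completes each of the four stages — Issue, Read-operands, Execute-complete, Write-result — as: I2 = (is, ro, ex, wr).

1) issue 1, read 2, done 10, write 11
2) issue 2, read 12, done 16, write 17  <RAW R0: wait I1 write@11>
3) issue 3, read 4, done 5, write 13  <WAR R2: wait I2 read@12>
4) issue 18, read 19, done 20, write 21  <WAW R3: wait I2 write@17>
5) issue 19, read 20, done 22, write 23
6) issue 24, read 25, done 27, write 28  <struct: ADD busy until I5 writes@23>
7) issue 25, read 29, done 30, write 31  <RAW R3: wait I6 write@28>

I2 = (2, 12, 16, 17)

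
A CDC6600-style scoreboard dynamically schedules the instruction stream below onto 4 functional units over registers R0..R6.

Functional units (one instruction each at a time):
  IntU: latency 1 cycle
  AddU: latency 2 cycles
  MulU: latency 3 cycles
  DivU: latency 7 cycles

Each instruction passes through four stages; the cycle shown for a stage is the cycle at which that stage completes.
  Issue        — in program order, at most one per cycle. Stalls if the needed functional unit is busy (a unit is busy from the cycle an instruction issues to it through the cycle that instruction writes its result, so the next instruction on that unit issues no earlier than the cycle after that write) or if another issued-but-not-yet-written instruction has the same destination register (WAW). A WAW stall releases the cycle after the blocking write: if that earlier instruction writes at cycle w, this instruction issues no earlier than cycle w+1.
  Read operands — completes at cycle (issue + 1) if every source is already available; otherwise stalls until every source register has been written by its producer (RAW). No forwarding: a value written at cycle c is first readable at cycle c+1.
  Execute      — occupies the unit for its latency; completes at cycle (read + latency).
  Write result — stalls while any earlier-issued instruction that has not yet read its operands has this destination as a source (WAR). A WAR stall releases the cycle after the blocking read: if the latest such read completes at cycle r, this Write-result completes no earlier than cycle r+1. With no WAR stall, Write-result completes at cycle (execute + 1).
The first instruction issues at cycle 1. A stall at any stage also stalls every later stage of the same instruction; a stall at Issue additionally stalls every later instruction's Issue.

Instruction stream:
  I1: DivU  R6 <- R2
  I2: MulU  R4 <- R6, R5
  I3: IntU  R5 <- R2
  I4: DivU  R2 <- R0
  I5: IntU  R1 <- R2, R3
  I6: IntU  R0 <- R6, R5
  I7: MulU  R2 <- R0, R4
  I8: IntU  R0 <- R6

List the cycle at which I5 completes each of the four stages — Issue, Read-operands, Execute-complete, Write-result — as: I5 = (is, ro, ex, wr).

I5 = (13, 21, 22, 23)

1) issue 1, read 2, done 9, write 10
2) issue 2, read 11, done 14, write 15  <RAW R6: wait I1 write@10>
3) issue 3, read 4, done 5, write 12  <WAR R5: wait I2 read@11>
4) issue 11, read 12, done 19, write 20  <struct: DivU busy until I1 writes@10>
5) issue 13, read 21, done 22, write 23  <struct: IntU busy until I3 writes@12 / RAW R2: wait I4 write@20>
6) issue 24, read 25, done 26, write 27  <struct: IntU busy until I5 writes@23>
7) issue 25, read 28, done 31, write 32  <RAW R0: wait I6 write@27>
8) issue 28, read 29, done 30, write 31  <struct: IntU busy until I6 writes@27>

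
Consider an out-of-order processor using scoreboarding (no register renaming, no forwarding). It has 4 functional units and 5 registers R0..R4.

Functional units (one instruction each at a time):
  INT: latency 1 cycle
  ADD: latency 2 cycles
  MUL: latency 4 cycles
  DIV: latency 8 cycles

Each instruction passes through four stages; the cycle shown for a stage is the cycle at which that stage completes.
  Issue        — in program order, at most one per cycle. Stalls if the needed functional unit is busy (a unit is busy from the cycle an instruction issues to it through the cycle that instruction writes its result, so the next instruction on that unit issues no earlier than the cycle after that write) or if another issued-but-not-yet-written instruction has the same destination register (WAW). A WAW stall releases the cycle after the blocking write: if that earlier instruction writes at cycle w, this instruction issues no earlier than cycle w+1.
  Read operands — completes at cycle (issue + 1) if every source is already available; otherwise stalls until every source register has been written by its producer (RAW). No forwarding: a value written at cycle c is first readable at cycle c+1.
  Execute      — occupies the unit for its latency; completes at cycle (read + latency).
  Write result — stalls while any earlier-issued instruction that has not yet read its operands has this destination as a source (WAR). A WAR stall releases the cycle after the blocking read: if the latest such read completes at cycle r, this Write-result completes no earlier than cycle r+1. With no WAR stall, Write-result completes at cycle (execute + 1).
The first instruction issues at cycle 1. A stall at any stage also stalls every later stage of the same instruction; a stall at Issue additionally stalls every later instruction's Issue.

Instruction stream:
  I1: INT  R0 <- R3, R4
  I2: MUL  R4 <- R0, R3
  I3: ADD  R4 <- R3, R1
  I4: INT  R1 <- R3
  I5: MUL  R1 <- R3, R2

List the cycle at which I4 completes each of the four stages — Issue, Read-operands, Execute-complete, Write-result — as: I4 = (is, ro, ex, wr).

I4 = (12, 13, 14, 15)

c1: I1→INT
c2: I1 RO; I2→MUL
c3: I1 EX
c4: I1 WR R0
c5: I2 RO
c9: I2 EX
c10: I2 WR R4
c11: I3→ADD
c12: I3 RO; I4→INT
c13: I4 RO
c14: I3 EX; I4 EX
c15: I3 WR R4; I4 WR R1
c16: I5→MUL
c17: I5 RO
c21: I5 EX
c22: I5 WR R1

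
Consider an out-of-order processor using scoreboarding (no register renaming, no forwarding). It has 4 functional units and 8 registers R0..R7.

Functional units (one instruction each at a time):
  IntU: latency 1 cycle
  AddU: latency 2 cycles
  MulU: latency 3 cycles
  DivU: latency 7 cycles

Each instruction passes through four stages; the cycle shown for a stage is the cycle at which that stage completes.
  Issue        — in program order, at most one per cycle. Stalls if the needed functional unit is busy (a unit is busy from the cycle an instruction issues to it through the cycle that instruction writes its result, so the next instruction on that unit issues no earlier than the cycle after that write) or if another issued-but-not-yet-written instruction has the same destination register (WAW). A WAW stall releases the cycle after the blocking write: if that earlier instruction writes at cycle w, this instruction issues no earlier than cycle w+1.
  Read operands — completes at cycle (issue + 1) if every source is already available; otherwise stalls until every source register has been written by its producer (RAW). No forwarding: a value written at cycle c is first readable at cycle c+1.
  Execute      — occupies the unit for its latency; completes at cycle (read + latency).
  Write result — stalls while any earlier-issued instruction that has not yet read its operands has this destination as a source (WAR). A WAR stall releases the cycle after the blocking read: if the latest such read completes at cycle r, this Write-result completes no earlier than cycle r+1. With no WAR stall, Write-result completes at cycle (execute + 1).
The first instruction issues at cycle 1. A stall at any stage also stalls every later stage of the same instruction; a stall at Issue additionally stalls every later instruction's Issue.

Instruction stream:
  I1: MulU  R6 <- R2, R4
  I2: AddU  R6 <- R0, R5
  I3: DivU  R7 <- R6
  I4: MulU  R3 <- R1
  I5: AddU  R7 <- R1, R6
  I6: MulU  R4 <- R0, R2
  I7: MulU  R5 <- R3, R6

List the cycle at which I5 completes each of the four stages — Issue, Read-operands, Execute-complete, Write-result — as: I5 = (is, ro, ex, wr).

  I1 | 1 | 2 | 5 | 6
  I2 | 7 | 8 | 10 | 11   WAW R6: wait I1 write@6
  I3 | 8 | 12 | 19 | 20   RAW R6: wait I2 write@11
  I4 | 9 | 10 | 13 | 14
  I5 | 21 | 22 | 24 | 25   WAW R7: wait I3 write@20
  I6 | 22 | 23 | 26 | 27
  I7 | 28 | 29 | 32 | 33   struct: MulU busy until I6 writes@27

I5 = (21, 22, 24, 25)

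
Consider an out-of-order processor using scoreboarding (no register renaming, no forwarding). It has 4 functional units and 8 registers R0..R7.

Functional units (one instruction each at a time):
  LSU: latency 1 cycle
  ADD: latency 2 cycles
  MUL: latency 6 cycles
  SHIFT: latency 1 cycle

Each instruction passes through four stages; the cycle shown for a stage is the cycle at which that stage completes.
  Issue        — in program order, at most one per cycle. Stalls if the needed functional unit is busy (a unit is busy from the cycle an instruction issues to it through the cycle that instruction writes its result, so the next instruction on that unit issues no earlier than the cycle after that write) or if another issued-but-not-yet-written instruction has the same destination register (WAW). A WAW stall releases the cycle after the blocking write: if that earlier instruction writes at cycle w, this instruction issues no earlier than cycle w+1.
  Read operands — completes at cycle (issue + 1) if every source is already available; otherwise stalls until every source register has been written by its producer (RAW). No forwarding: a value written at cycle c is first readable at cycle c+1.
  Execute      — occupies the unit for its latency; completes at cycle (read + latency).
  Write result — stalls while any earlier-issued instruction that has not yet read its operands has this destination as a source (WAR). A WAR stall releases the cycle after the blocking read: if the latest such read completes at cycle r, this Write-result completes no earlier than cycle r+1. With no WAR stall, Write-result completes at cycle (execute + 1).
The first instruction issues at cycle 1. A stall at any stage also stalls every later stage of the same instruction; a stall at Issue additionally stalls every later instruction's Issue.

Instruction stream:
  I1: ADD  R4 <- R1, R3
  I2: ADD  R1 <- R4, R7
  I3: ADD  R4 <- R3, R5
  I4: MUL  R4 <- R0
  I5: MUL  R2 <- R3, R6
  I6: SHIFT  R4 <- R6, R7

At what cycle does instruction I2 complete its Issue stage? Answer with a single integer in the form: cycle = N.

cycle = 6

[1] I1→ADD
[2] I1 RO
[4] I1 EX
[5] I1 WR R4
[6] I2→ADD
[7] I2 RO
[9] I2 EX
[10] I2 WR R1
[11] I3→ADD
[12] I3 RO
[14] I3 EX
[15] I3 WR R4
[16] I4→MUL
[17] I4 RO
[23] I4 EX
[24] I4 WR R4
[25] I5→MUL
[26] I5 RO | I6→SHIFT
[27] I6 RO
[28] I6 EX
[29] I6 WR R4
[32] I5 EX
[33] I5 WR R2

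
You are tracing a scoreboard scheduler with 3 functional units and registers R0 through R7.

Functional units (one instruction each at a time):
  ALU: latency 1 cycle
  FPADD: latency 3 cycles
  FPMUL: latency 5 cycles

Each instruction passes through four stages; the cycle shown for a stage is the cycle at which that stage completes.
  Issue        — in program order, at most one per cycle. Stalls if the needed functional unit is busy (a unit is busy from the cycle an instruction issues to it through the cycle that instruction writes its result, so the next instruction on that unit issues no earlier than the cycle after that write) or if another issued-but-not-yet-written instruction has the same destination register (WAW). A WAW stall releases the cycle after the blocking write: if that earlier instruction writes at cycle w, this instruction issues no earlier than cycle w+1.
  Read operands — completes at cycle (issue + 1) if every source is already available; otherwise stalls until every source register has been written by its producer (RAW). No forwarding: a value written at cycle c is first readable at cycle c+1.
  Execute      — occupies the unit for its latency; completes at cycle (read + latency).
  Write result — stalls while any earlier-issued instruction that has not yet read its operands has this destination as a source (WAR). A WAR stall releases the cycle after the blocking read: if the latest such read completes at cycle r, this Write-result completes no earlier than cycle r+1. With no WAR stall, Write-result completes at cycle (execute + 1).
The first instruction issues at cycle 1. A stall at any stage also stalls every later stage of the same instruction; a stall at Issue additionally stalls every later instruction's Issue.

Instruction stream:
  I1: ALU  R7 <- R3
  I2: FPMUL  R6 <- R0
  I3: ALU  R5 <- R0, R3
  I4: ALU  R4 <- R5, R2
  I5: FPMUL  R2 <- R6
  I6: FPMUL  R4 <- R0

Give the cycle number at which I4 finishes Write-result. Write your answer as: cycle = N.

cycle = 12

[1] issue I1 (ALU)
[2] I1 read-ops, issue I2 (FPMUL)
[3] I1 finished on ALU, I2 read-ops
[4] I1→R7
[5] issue I3 (ALU)
[6] I3 read-ops
[7] I3 finished on ALU
[8] I2 finished on FPMUL, I3→R5
[9] I2→R6, issue I4 (ALU)
[10] I4 read-ops, issue I5 (FPMUL)
[11] I4 finished on ALU, I5 read-ops
[12] I4→R4
[16] I5 finished on FPMUL
[17] I5→R2
[18] issue I6 (FPMUL)
[19] I6 read-ops
[24] I6 finished on FPMUL
[25] I6→R4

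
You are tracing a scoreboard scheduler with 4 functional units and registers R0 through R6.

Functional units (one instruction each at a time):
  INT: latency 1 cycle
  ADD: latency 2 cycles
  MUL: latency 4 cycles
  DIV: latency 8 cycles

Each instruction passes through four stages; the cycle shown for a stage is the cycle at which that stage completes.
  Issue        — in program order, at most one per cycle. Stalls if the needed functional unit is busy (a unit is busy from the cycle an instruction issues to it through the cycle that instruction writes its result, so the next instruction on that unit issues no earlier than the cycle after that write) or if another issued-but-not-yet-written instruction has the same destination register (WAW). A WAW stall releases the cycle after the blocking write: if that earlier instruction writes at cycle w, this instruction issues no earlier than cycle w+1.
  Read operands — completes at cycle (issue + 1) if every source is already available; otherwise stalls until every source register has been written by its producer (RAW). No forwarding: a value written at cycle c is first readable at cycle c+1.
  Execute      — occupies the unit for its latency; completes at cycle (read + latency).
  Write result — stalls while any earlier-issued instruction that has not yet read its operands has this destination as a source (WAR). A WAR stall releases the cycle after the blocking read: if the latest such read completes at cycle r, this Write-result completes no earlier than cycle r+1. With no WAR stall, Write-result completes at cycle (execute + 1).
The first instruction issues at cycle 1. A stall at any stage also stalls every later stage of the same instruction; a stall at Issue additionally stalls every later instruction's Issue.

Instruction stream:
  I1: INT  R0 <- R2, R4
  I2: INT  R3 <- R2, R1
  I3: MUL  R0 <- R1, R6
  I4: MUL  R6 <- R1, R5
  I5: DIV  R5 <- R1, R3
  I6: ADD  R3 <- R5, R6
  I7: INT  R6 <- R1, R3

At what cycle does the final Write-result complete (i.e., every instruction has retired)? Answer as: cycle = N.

[I1] 1/2/3/4
[I2] 5/6/7/8  (struct: INT busy until I1 writes@4)
[I3] 6/7/11/12
[I4] 13/14/18/19  (struct: MUL busy until I3 writes@12)
[I5] 14/15/23/24
[I6] 15/25/27/28  (RAW R5: wait I5 write@24)
[I7] 20/29/30/31  (WAW R6: wait I4 write@19; RAW R3: wait I6 write@28)

cycle = 31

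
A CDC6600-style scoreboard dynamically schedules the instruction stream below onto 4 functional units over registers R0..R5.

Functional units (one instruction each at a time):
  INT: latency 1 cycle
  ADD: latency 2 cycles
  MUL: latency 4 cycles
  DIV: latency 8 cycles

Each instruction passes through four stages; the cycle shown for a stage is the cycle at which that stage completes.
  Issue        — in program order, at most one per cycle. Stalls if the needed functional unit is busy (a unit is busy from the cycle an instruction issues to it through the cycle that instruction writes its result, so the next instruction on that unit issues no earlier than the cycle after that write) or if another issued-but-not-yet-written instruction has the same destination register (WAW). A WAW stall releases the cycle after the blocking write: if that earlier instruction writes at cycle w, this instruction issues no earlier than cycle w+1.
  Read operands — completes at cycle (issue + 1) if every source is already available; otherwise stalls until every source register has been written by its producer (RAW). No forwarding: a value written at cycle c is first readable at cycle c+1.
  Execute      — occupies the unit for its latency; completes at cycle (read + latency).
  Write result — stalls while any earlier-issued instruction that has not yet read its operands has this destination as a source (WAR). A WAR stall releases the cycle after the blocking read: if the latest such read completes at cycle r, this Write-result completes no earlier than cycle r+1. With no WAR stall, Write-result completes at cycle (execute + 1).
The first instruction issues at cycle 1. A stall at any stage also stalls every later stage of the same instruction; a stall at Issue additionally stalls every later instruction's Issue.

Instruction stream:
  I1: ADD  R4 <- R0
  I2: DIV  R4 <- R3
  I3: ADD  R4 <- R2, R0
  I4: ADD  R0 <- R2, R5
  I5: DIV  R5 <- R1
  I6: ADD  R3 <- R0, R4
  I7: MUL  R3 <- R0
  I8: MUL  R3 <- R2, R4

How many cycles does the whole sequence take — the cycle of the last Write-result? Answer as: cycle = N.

cycle = 45

[1] issue I1 (ADD)
[2] I1 read-ops
[4] I1 finished on ADD
[5] I1→R4
[6] issue I2 (DIV)
[7] I2 read-ops
[15] I2 finished on DIV
[16] I2→R4
[17] issue I3 (ADD)
[18] I3 read-ops
[20] I3 finished on ADD
[21] I3→R4
[22] issue I4 (ADD)
[23] I4 read-ops, issue I5 (DIV)
[24] I5 read-ops
[25] I4 finished on ADD
[26] I4→R0
[27] issue I6 (ADD)
[28] I6 read-ops
[30] I6 finished on ADD
[31] I6→R3
[32] I5 finished on DIV, issue I7 (MUL)
[33] I5→R5, I7 read-ops
[37] I7 finished on MUL
[38] I7→R3
[39] issue I8 (MUL)
[40] I8 read-ops
[44] I8 finished on MUL
[45] I8→R3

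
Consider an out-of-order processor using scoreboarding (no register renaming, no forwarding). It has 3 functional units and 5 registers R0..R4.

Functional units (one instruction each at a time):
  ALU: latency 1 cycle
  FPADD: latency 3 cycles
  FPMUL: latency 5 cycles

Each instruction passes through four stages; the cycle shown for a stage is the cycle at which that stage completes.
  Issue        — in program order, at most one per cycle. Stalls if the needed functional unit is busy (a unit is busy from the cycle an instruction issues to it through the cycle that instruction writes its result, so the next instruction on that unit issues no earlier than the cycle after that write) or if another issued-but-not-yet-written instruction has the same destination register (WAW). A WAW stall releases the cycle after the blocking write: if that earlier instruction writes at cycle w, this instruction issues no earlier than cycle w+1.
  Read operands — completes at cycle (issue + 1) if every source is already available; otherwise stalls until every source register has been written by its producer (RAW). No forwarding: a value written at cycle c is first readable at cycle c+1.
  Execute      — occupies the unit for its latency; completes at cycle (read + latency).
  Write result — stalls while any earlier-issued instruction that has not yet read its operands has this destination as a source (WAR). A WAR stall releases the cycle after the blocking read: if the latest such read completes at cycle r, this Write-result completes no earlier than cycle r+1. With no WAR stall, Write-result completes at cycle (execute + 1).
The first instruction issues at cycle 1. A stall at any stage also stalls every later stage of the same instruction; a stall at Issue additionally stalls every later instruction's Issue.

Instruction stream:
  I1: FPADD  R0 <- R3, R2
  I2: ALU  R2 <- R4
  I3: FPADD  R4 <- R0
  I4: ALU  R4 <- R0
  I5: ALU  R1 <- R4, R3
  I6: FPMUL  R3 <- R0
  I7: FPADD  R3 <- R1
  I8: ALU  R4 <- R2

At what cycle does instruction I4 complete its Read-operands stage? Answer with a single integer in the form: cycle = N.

cycle 1: I1 issues→FPADD
cycle 2: I1 reads | I2 issues→ALU
cycle 3: I2 reads
cycle 4: I2 exec-done
cycle 5: I1 exec-done | I2 writes R2
cycle 6: I1 writes R0
cycle 7: I3 issues→FPADD
cycle 8: I3 reads
cycle 11: I3 exec-done
cycle 12: I3 writes R4
cycle 13: I4 issues→ALU
cycle 14: I4 reads
cycle 15: I4 exec-done
cycle 16: I4 writes R4
cycle 17: I5 issues→ALU
cycle 18: I5 reads | I6 issues→FPMUL
cycle 19: I5 exec-done | I6 reads
cycle 20: I5 writes R1
cycle 24: I6 exec-done
cycle 25: I6 writes R3
cycle 26: I7 issues→FPADD
cycle 27: I7 reads | I8 issues→ALU
cycle 28: I8 reads
cycle 29: I8 exec-done
cycle 30: I7 exec-done | I8 writes R4
cycle 31: I7 writes R3

cycle = 14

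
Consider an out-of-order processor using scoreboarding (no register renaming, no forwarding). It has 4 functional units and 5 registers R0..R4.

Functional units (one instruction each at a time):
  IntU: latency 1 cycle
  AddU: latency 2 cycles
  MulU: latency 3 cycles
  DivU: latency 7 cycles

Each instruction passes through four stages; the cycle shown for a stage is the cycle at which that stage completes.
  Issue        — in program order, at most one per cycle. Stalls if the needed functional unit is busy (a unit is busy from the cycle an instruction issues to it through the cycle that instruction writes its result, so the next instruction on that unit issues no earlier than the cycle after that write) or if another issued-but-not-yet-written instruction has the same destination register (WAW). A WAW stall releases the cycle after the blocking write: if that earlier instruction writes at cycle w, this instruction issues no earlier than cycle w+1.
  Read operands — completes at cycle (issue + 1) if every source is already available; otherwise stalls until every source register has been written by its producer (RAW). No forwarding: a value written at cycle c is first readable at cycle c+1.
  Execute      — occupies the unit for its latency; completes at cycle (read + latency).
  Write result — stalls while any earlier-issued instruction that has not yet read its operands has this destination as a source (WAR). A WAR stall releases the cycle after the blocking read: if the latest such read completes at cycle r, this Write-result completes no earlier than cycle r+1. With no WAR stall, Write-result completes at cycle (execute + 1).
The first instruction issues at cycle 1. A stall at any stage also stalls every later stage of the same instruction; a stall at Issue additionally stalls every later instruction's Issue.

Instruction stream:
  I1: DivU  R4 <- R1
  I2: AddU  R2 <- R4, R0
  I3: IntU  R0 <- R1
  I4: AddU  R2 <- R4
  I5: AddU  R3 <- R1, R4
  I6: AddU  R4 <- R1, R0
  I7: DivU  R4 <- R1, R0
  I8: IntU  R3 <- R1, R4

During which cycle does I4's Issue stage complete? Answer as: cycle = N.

cycle = 15

t=1  I1 issues→DivU
t=2  I1 reads; I2 issues→AddU
t=3  I3 issues→IntU
t=4  I3 reads
t=5  I3 exec-done
t=9  I1 exec-done
t=10  I1 writes R4
t=11  I2 reads
t=12  I3 writes R0
t=13  I2 exec-done
t=14  I2 writes R2
t=15  I4 issues→AddU
t=16  I4 reads
t=18  I4 exec-done
t=19  I4 writes R2
t=20  I5 issues→AddU
t=21  I5 reads
t=23  I5 exec-done
t=24  I5 writes R3
t=25  I6 issues→AddU
t=26  I6 reads
t=28  I6 exec-done
t=29  I6 writes R4
t=30  I7 issues→DivU
t=31  I7 reads; I8 issues→IntU
t=38  I7 exec-done
t=39  I7 writes R4
t=40  I8 reads
t=41  I8 exec-done
t=42  I8 writes R3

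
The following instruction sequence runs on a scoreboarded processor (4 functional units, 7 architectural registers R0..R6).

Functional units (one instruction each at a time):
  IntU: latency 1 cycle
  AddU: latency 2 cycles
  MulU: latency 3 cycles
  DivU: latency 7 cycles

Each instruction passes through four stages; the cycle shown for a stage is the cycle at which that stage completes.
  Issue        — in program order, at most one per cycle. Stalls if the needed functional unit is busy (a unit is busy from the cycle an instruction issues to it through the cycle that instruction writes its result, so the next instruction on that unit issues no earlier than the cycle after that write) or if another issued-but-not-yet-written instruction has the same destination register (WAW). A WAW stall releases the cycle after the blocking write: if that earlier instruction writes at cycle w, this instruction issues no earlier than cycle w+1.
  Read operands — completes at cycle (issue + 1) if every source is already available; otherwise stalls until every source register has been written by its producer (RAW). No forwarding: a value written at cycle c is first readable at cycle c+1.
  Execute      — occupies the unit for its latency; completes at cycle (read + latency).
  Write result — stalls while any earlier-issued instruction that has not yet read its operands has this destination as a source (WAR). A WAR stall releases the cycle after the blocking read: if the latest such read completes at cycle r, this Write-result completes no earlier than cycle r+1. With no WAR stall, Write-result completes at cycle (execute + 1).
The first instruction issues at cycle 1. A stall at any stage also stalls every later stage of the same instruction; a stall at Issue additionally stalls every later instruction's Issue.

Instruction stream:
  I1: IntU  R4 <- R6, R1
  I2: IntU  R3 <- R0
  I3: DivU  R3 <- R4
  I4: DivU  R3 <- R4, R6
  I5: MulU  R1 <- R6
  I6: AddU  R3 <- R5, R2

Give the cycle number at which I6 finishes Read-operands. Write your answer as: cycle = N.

cycle = 30

cycle 1: I1 issues→IntU
cycle 2: I1 reads
cycle 3: I1 exec-done
cycle 4: I1 writes R4
cycle 5: I2 issues→IntU
cycle 6: I2 reads
cycle 7: I2 exec-done
cycle 8: I2 writes R3
cycle 9: I3 issues→DivU
cycle 10: I3 reads
cycle 17: I3 exec-done
cycle 18: I3 writes R3
cycle 19: I4 issues→DivU
cycle 20: I4 reads · I5 issues→MulU
cycle 21: I5 reads
cycle 24: I5 exec-done
cycle 25: I5 writes R1
cycle 27: I4 exec-done
cycle 28: I4 writes R3
cycle 29: I6 issues→AddU
cycle 30: I6 reads
cycle 32: I6 exec-done
cycle 33: I6 writes R3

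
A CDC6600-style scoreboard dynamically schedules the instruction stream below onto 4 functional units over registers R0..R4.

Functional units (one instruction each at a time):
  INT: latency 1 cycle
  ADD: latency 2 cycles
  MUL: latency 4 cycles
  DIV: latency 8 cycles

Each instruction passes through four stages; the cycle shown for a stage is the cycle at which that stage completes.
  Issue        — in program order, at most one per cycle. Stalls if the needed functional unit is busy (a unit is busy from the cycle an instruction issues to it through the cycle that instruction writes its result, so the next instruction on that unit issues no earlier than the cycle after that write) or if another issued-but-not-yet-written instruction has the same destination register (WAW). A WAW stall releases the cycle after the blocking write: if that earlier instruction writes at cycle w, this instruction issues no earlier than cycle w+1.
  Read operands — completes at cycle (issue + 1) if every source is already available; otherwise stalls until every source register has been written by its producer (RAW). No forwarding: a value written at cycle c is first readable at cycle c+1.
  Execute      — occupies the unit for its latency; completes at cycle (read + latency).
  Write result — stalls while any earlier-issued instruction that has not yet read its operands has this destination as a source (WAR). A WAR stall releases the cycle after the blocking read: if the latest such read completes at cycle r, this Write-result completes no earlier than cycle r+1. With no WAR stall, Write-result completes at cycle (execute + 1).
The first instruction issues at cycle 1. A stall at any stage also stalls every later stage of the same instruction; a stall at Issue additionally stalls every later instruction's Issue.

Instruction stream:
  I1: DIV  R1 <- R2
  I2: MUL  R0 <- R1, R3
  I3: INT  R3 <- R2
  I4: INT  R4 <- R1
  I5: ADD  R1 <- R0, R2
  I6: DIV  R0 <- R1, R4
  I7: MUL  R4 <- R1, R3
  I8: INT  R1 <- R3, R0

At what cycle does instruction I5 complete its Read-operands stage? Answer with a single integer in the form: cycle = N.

[I1] 1/2/10/11
[I2] 2/12/16/17  (RAW R1: wait I1 write@11)
[I3] 3/4/5/13  (WAR R3: wait I2 read@12)
[I4] 14/15/16/17  (struct: INT busy until I3 writes@13)
[I5] 15/18/20/21  (RAW R0: wait I2 write@17)
[I6] 18/22/30/31  (WAW R0: wait I2 write@17; RAW R1: wait I5 write@21)
[I7] 19/22/26/27  (RAW R1: wait I5 write@21)
[I8] 22/32/33/34  (WAW R1: wait I5 write@21; RAW R0: wait I6 write@31)

cycle = 18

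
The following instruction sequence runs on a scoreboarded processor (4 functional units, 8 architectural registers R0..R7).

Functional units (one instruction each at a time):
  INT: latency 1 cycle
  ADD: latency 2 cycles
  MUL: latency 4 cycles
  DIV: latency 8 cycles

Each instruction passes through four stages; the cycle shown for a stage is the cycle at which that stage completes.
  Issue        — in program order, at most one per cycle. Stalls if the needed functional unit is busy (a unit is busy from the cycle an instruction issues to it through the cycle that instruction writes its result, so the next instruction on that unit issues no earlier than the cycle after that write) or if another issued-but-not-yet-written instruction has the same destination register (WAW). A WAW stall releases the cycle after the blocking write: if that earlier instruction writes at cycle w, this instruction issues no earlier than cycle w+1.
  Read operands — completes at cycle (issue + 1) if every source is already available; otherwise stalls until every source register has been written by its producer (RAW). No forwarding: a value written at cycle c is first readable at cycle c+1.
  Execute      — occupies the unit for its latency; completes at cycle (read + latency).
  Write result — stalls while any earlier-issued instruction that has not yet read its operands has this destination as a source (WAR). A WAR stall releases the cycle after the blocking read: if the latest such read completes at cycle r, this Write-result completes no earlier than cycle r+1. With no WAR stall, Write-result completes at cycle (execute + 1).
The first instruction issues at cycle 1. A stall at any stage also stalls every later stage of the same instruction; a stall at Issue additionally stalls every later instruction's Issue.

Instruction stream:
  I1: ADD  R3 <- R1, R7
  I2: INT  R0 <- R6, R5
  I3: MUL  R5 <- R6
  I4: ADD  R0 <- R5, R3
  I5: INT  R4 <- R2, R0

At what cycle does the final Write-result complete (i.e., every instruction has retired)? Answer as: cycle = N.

cycle = 16

1) issue 1, read 2, done 4, write 5
2) issue 2, read 3, done 4, write 5
3) issue 3, read 4, done 8, write 9
4) issue 6, read 10, done 12, write 13  <WAW R0: wait I2 write@5 / RAW R5: wait I3 write@9>
5) issue 7, read 14, done 15, write 16  <RAW R0: wait I4 write@13>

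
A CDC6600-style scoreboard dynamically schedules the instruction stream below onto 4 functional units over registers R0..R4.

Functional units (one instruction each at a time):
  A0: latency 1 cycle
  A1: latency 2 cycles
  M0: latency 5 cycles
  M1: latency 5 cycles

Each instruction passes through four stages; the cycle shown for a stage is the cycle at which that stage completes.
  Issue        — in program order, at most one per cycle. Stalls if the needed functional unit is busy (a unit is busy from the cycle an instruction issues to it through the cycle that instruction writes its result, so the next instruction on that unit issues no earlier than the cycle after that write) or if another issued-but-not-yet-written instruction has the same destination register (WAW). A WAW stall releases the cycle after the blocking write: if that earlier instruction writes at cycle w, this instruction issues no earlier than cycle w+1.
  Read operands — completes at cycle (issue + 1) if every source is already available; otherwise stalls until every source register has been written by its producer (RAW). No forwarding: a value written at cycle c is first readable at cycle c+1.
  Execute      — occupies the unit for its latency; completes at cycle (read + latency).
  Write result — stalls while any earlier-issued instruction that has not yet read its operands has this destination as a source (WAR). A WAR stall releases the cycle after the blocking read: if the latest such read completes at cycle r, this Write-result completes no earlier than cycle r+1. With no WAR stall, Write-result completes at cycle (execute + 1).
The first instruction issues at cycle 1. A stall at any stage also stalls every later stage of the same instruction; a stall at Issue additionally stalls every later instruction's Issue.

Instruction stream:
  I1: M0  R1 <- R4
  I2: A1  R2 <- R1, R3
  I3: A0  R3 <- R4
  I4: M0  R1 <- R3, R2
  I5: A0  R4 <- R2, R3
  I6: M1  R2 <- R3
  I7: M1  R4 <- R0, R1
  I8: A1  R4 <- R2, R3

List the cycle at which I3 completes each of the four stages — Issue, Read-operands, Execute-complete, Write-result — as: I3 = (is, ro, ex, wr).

I3 = (3, 4, 5, 10)

cycle 1: I1 dispatched to M0
cycle 2: I1 operands ready, I2 dispatched to A1
cycle 3: I3 dispatched to A0
cycle 4: I3 operands ready
cycle 5: I3 complete
cycle 7: I1 complete
cycle 8: R1←I1
cycle 9: I2 operands ready, I4 dispatched to M0
cycle 10: R3←I3
cycle 11: I2 complete, I5 dispatched to A0
cycle 12: R2←I2
cycle 13: I4 operands ready, I5 operands ready, I6 dispatched to M1
cycle 14: I5 complete, I6 operands ready
cycle 15: R4←I5
cycle 18: I4 complete
cycle 19: R1←I4, I6 complete
cycle 20: R2←I6
cycle 21: I7 dispatched to M1
cycle 22: I7 operands ready
cycle 27: I7 complete
cycle 28: R4←I7
cycle 29: I8 dispatched to A1
cycle 30: I8 operands ready
cycle 32: I8 complete
cycle 33: R4←I8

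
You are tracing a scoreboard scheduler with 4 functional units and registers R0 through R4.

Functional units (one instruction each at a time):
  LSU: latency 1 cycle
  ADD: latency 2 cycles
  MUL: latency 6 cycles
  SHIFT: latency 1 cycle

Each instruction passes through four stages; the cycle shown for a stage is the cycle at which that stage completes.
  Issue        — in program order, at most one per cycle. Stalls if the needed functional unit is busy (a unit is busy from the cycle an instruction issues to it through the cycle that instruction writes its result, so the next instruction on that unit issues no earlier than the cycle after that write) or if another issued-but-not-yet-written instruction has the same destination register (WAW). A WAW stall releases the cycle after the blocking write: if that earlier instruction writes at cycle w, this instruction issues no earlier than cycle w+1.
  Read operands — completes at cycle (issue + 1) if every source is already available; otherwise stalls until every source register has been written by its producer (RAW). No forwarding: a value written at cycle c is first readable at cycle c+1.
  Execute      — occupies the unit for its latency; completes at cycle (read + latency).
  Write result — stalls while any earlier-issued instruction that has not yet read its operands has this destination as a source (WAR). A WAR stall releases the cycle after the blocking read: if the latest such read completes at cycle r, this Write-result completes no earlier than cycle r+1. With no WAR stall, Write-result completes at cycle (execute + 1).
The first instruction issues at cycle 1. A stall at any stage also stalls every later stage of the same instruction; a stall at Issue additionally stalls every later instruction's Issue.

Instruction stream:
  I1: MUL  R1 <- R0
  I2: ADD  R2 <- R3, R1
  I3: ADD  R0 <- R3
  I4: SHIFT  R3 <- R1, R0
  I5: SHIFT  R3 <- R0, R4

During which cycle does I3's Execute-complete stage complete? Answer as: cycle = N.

cycle 1: issue I1 (MUL)
cycle 2: I1 read-ops | issue I2 (ADD)
cycle 8: I1 finished on MUL
cycle 9: I1→R1
cycle 10: I2 read-ops
cycle 12: I2 finished on ADD
cycle 13: I2→R2
cycle 14: issue I3 (ADD)
cycle 15: I3 read-ops | issue I4 (SHIFT)
cycle 17: I3 finished on ADD
cycle 18: I3→R0
cycle 19: I4 read-ops
cycle 20: I4 finished on SHIFT
cycle 21: I4→R3
cycle 22: issue I5 (SHIFT)
cycle 23: I5 read-ops
cycle 24: I5 finished on SHIFT
cycle 25: I5→R3

cycle = 17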